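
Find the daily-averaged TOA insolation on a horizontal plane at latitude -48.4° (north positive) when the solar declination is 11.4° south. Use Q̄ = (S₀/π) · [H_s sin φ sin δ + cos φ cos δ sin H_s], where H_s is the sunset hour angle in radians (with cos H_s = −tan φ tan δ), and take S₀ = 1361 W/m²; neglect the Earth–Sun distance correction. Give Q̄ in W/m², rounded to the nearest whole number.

The sunset hour angle satisfies cos H_s = −tan φ tan δ = -0.2271, giving H_s = 103.13°. In radians, H_s = 1.8000.
H_s sin φ sin δ = 1.8000 × -0.7478 × -0.1977 = 0.2661.
cos φ cos δ sin H_s = 0.6639 × 0.9803 × 0.9738 = 0.6338.
Q̄ = (1361/π) × (0.2661 + 0.6338) = 433.22 × 0.8999 = 389.85 W/m².

390 W/m²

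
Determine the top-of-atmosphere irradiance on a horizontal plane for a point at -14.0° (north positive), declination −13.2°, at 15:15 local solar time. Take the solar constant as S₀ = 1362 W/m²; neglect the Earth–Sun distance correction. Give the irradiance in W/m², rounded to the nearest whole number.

Hour angle H = 15° × (15.25 − 12) = 48.75°.
cos θ_z = sin φ sin δ + cos φ cos δ cos H = (-0.2419)(-0.2284) + (0.9703)(0.9736)(0.6593) = 0.6781.
Top-of-atmosphere irradiance = S₀ cos θ_z = 1362 × 0.6781 = 923.57 W/m².

924 W/m²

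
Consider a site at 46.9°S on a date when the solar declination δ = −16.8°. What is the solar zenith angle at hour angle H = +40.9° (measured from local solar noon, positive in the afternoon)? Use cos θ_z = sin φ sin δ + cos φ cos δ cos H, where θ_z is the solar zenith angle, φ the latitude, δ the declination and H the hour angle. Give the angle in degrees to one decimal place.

cos θ_z = sin(-46.9°) sin(-16.8°) + cos(-46.9°) cos(-16.8°) cos(40.90°) = 0.2110 + 0.4944 = 0.7054.
θ_z = arccos(0.7054) = 45.14°.

45.1°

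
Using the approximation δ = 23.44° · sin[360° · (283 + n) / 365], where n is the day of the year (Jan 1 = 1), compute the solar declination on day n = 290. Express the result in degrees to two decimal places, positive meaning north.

-9.96°

360 × (283 + 290) / 365 = 565.151°; sin(565.151°) = -0.4250.
δ = 23.44 × -0.4250 = -9.962° ≈ -9.96°.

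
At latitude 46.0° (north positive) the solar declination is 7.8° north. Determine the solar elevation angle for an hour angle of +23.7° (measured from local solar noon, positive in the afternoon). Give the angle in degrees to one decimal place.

cos θ_z = sin(46.0°) sin(7.8°) + cos(46.0°) cos(7.8°) cos(23.70°) = 0.0976 + 0.6302 = 0.7278.
θ_z = arccos(0.7278) = 43.30°, so the elevation is 90° − 43.30° = 46.70°.

46.7°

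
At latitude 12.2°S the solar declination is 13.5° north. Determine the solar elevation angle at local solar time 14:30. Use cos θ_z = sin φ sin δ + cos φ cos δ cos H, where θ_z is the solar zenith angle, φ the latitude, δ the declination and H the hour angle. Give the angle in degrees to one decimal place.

Hour angle H = 15° × (14.5 − 12) = 37.50°.
With φ = -12.2°, δ = 13.5°, H = 37.50°: sin φ sin δ = -0.0493, cos φ cos δ cos H = 0.7540, so cos θ_z = 0.7047.
θ_z = arccos(0.7047) = 45.19°, so the elevation is 90° − 45.19° = 44.81°.

44.8°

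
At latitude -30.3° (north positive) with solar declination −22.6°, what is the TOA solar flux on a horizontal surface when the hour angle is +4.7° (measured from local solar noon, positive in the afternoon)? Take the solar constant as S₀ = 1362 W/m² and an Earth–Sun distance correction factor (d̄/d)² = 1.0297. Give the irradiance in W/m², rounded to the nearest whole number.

cos θ_z = sin(-30.3°) sin(-22.6°) + cos(-30.3°) cos(-22.6°) cos(4.70°) = 0.1939 + 0.7944 = 0.9883.
Top-of-atmosphere irradiance = S₀ (d̄/d)² cos θ_z = 1362 × 1.0297 × 0.9883 = 1386.04 W/m².

1386 W/m²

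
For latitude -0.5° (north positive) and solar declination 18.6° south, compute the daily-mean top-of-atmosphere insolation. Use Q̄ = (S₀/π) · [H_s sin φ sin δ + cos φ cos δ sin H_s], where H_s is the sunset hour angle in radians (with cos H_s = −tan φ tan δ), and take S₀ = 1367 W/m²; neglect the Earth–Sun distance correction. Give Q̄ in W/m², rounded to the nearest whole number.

−tan φ tan δ = −(-0.0087)(-0.3365) = -0.0029; H_s = arccos(-0.0029) = 90.17°. In radians, H_s = 1.5738.
H_s sin φ sin δ = 1.5738 × -0.0087 × -0.3190 = 0.0044.
cos φ cos δ sin H_s = 1.0000 × 0.9478 × 1.0000 = 0.9478.
Q̄ = (1367/π) × (0.0044 + 0.9478) = 435.13 × 0.9522 = 414.33 W/m².

414 W/m²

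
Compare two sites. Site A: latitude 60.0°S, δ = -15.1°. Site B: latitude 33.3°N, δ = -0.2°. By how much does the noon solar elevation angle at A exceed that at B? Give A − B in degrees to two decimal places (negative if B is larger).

-11.40°

A: 90° − |-60.0 − (-15.1)| = 45.10°.
B: 90° − |33.3 − (-0.2)| = 56.50°.
A − B = 45.10 − 56.50 = -11.40°.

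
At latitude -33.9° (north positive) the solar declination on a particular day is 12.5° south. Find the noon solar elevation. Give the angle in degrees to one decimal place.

68.6°

At local solar noon the hour angle is zero, so the elevation is 90° − |φ − δ| = 90° − |-33.9° − (-12.5°)| = 90° − 21.4° = 68.6°.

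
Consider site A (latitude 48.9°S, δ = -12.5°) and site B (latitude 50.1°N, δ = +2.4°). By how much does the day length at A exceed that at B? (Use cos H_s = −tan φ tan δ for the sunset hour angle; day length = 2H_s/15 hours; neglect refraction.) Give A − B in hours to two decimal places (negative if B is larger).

+1.58 h

A: H_s = arccos(−tan -48.9° · tan -12.5°) = 104.72°, so 2H_s/15 = 13.9627 h.
B: H_s = arccos(−tan 50.1° · tan 2.4°) = 92.87°, so 2H_s/15 = 12.3827 h.
A − B = 13.9627 − 12.3827 = 1.5800 h.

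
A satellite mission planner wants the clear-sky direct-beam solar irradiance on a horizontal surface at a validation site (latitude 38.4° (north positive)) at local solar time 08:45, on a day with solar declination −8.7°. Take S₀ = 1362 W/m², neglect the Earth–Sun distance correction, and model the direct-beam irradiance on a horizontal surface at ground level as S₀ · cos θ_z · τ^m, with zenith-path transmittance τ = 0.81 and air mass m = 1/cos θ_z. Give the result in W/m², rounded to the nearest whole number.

Hour angle H = 15° × (8.75 − 12) = -48.75°.
cos θ_z = sin φ sin δ + cos φ cos δ cos H = (0.6211)(-0.1513) + (0.7837)(0.9885)(0.6593) = 0.4168.
Air mass m = 1/cos θ_z = 1/0.4168 = 2.399; τ^m = 0.81^2.399 = 0.6032.
Surface direct beam = 1362 × 0.4168 × 0.6032 = 342.43 W/m².

342 W/m²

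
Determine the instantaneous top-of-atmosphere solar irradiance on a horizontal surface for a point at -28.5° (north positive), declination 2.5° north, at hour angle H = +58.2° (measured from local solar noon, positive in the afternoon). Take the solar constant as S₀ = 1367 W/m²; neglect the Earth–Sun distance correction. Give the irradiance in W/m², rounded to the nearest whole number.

604 W/m²

cos θ_z = sin(-28.5°) sin(2.5°) + cos(-28.5°) cos(2.5°) cos(58.20°) = -0.0208 + 0.4627 = 0.4419.
Top-of-atmosphere irradiance = S₀ cos θ_z = 1367 × 0.4419 = 604.08 W/m².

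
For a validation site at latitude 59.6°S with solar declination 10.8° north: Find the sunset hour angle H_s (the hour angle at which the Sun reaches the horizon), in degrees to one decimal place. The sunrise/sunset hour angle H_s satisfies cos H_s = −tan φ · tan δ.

The sunset hour angle satisfies cos H_s = −tan φ tan δ = 0.3251, giving H_s = 71.03°.

71.0°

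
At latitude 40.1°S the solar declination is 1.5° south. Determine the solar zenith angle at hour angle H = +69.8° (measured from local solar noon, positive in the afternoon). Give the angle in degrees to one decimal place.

73.7°

cos θ_z = sin(-40.1°) sin(-1.5°) + cos(-40.1°) cos(-1.5°) cos(69.80°) = 0.0169 + 0.2640 = 0.2809.
θ_z = arccos(0.2809) = 73.69°.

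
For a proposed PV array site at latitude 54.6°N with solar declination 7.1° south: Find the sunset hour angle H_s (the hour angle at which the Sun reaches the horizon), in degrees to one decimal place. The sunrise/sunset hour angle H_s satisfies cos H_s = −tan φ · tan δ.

79.9°

−tan φ tan δ = −(1.4071)(-0.1246) = 0.1753; H_s = arccos(0.1753) = 79.90°.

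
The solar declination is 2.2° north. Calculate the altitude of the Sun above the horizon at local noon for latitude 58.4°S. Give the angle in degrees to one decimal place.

At local solar noon the hour angle is zero, so the elevation is 90° − |φ − δ| = 90° − |-58.4° − (2.2°)| = 90° − 60.6° = 29.4°.

29.4°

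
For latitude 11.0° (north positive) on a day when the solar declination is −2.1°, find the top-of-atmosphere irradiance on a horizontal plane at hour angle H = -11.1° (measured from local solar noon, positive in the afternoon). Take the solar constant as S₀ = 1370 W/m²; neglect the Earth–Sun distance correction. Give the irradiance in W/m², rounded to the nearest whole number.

With φ = 11.0°, δ = -2.1°, H = -11.10°: sin φ sin δ = -0.0070, cos φ cos δ cos H = 0.9626, so cos θ_z = 0.9556.
Top-of-atmosphere irradiance = S₀ cos θ_z = 1370 × 0.9556 = 1309.17 W/m².

1309 W/m²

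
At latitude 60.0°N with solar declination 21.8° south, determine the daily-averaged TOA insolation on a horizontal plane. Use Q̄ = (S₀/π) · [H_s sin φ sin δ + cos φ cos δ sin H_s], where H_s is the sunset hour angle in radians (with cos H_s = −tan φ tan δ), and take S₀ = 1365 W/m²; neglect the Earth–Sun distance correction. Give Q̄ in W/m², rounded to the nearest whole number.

33 W/m²

cos H_s = −tan(60.0°) · tan(-21.8°) = 0.6928, so H_s = arccos(0.6928) = 46.15°. In radians, H_s = 0.8055.
H_s sin φ sin δ = 0.8055 × 0.8660 × -0.3714 = -0.2591.
cos φ cos δ sin H_s = 0.5000 × 0.9285 × 0.7212 = 0.3348.
Q̄ = (1365/π) × (-0.2591 + 0.3348) = 434.49 × 0.0757 = 32.89 W/m².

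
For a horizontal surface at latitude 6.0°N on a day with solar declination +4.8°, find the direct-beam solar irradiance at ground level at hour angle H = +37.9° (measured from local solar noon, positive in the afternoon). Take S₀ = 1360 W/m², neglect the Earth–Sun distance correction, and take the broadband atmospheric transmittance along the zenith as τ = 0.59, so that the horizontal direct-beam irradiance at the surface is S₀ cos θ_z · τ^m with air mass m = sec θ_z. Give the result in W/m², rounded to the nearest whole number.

552 W/m²

cos θ_z = sin φ sin δ + cos φ cos δ cos H = (0.1045)(0.0837) + (0.9945)(0.9965)(0.7891) = 0.7908.
Air mass m = 1/cos θ_z = 1/0.7908 = 1.265; τ^m = 0.59^1.265 = 0.5130.
Surface direct beam = 1360 × 0.7908 × 0.5130 = 551.73 W/m².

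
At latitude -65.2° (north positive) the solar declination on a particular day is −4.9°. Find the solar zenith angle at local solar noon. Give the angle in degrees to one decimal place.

60.3°

At local solar noon the hour angle is zero, so the zenith angle is |φ − δ| = |-65.2° − (-4.9°)| = 60.3°.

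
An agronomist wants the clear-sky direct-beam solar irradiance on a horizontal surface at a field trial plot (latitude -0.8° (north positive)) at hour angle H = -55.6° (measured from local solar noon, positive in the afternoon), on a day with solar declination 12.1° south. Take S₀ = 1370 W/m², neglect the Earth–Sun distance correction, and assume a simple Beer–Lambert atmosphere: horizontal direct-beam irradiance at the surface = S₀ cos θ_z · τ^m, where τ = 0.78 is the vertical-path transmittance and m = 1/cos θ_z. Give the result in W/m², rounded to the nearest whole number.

With φ = -0.8°, δ = -12.1°, H = -55.60°: sin φ sin δ = 0.0029, cos φ cos δ cos H = 0.5524, so cos θ_z = 0.5553.
Air mass m = 1/cos θ_z = 1/0.5553 = 1.801; τ^m = 0.78^1.801 = 0.6392.
Surface direct beam = 1370 × 0.5553 × 0.6392 = 486.28 W/m².

486 W/m²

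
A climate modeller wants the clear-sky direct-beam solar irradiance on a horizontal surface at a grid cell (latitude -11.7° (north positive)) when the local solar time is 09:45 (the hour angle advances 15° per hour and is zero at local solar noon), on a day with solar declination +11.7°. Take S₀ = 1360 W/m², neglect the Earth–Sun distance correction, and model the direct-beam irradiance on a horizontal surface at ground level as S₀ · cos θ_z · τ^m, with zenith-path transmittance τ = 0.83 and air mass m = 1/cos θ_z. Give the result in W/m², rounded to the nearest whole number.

804 W/m²

Hour angle H = 15° × (9.75 − 12) = -33.75°.
cos θ_z = sin(-11.7°) sin(11.7°) + cos(-11.7°) cos(11.7°) cos(-33.75°) = -0.0411 + 0.7973 = 0.7562.
Air mass m = 1/cos θ_z = 1/0.7562 = 1.322; τ^m = 0.83^1.322 = 0.7817.
Surface direct beam = 1360 × 0.7562 × 0.7817 = 803.93 W/m².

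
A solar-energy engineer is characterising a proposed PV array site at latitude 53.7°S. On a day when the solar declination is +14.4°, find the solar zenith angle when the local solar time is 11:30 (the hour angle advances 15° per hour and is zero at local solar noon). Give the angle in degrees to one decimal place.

Hour angle H = 15° × (11.5 − 12) = -7.50°.
With φ = -53.7°, δ = 14.4°, H = -7.50°: sin φ sin δ = -0.2004, cos φ cos δ cos H = 0.5685, so cos θ_z = 0.3681.
θ_z = arccos(0.3681) = 68.40°.

68.4°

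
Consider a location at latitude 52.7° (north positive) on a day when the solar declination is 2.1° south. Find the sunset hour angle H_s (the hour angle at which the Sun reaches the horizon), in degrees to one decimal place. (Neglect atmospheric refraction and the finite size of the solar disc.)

87.2°

The sunset hour angle satisfies cos H_s = −tan φ tan δ = 0.0481, giving H_s = 87.24°.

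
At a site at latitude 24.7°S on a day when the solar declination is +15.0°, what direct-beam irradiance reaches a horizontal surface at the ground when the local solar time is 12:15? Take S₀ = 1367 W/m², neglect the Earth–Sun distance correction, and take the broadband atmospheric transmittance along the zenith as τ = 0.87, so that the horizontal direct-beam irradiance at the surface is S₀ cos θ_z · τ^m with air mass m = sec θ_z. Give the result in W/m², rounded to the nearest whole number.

875 W/m²

Hour angle H = 15° × (12.25 − 12) = 3.75°.
cos θ_z = sin(-24.7°) sin(15.0°) + cos(-24.7°) cos(15.0°) cos(3.75°) = -0.1082 + 0.8757 = 0.7675.
Air mass m = 1/cos θ_z = 1/0.7675 = 1.303; τ^m = 0.87^1.303 = 0.8341.
Surface direct beam = 1367 × 0.7675 × 0.8341 = 875.11 W/m².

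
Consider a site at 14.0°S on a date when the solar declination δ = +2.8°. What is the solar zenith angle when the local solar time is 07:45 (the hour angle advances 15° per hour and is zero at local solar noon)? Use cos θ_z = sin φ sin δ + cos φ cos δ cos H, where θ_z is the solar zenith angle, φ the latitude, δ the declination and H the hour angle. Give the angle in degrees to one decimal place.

Hour angle H = 15° × (7.75 − 12) = -63.75°.
cos θ_z = sin(-14.0°) sin(2.8°) + cos(-14.0°) cos(2.8°) cos(-63.75°) = -0.0118 + 0.4286 = 0.4168.
θ_z = arccos(0.4168) = 65.37°.

65.4°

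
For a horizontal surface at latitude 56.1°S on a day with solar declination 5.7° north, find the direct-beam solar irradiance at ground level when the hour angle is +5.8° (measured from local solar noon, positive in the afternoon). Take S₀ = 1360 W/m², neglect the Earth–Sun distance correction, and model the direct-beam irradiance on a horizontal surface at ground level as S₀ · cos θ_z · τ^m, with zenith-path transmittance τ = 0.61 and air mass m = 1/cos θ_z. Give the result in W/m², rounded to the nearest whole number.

cos θ_z = sin φ sin δ + cos φ cos δ cos H = (-0.8300)(0.0993) + (0.5577)(0.9951)(0.9949) = 0.4697.
Air mass m = 1/cos θ_z = 1/0.4697 = 2.129; τ^m = 0.61^2.129 = 0.3491.
Surface direct beam = 1360 × 0.4697 × 0.3491 = 223.00 W/m².

223 W/m²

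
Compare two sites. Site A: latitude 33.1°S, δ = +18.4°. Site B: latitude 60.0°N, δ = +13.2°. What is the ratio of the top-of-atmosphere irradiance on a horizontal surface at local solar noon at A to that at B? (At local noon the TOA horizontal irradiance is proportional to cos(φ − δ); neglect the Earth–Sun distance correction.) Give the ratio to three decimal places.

A: cos θ_z = cos(-33.1° − (18.4°)) = 0.6225.
B: cos θ_z = cos(60.0° − (13.2°)) = 0.6845.
Ratio A/B = 0.6225 / 0.6845 = 0.9094.

0.909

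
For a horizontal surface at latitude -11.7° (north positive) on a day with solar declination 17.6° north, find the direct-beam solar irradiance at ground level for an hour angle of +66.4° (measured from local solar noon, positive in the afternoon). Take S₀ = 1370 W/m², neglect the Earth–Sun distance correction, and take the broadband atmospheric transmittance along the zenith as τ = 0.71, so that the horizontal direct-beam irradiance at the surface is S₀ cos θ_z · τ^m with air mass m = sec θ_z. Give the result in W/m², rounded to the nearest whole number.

cos θ_z = sin φ sin δ + cos φ cos δ cos H = (-0.2028)(0.3024) + (0.9792)(0.9532)(0.4003) = 0.3123.
Air mass m = 1/cos θ_z = 1/0.3123 = 3.202; τ^m = 0.71^3.202 = 0.3340.
Surface direct beam = 1370 × 0.3123 × 0.3340 = 142.90 W/m².

143 W/m²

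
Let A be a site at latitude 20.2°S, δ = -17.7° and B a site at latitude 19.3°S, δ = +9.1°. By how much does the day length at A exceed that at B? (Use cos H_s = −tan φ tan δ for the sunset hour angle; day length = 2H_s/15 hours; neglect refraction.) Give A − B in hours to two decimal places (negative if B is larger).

A: H_s = arccos(−tan -20.2° · tan -17.7°) = 96.74°, so 2H_s/15 = 12.8987 h.
B: H_s = arccos(−tan -19.3° · tan 9.1°) = 86.78°, so 2H_s/15 = 11.5707 h.
A − B = 12.8987 − 11.5707 = 1.3280 h.

+1.33 h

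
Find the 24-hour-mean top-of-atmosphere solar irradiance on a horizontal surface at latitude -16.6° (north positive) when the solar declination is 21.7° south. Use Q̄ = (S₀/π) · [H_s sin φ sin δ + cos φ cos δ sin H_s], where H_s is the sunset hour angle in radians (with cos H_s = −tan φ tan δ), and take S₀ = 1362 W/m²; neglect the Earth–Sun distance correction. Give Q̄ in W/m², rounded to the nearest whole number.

461 W/m²

The sunset hour angle satisfies cos H_s = −tan φ tan δ = -0.1186, giving H_s = 96.81°. In radians, H_s = 1.6897.
H_s sin φ sin δ = 1.6897 × -0.2857 × -0.3697 = 0.1785.
cos φ cos δ sin H_s = 0.9583 × 0.9291 × 0.9929 = 0.8840.
Q̄ = (1362/π) × (0.1785 + 0.8840) = 433.54 × 1.0625 = 460.64 W/m².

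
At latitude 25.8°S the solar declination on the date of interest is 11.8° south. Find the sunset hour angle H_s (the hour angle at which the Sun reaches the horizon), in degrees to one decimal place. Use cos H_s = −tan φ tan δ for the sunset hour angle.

95.8°

−tan φ tan δ = −(-0.4834)(-0.2089) = -0.1010; H_s = arccos(-0.1010) = 95.80°.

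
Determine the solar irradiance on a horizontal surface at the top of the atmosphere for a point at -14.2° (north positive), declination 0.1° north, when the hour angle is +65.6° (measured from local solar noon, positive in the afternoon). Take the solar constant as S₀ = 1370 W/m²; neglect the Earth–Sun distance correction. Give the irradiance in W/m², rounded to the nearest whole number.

548 W/m²

With φ = -14.2°, δ = 0.1°, H = 65.60°: sin φ sin δ = -0.0004, cos φ cos δ cos H = 0.4005, so cos θ_z = 0.4001.
Top-of-atmosphere irradiance = S₀ cos θ_z = 1370 × 0.4001 = 548.14 W/m².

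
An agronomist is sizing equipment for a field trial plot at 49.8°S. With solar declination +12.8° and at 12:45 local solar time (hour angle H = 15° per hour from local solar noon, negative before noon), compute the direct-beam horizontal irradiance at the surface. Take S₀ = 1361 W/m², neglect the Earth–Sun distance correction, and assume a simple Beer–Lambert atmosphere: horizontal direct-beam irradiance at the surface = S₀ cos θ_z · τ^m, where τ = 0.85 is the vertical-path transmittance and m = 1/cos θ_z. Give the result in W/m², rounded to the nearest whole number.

Hour angle H = 15° × (12.75 − 12) = 11.25°.
cos θ_z = sin(-49.8°) sin(12.8°) + cos(-49.8°) cos(12.8°) cos(11.25°) = -0.1692 + 0.6173 = 0.4481.
Air mass m = 1/cos θ_z = 1/0.4481 = 2.232; τ^m = 0.85^2.232 = 0.6958.
Surface direct beam = 1361 × 0.4481 × 0.6958 = 424.34 W/m².

424 W/m²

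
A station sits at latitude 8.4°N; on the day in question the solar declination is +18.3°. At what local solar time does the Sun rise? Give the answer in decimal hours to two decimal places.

The sunset hour angle satisfies cos H_s = −tan φ tan δ = -0.0488, giving H_s = 92.80°.
Sunrise is at 12 − H_s/15 = 12 − 6.187 = 5.813 h local solar time.

5.81 h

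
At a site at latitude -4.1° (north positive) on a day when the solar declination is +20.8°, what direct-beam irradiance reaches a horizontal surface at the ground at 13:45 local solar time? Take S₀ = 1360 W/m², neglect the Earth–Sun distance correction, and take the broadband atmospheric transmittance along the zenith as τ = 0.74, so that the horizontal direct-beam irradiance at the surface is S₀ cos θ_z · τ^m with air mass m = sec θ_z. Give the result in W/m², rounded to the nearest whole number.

761 W/m²

Hour angle H = 15° × (13.75 − 12) = 26.25°.
cos θ_z = sin φ sin δ + cos φ cos δ cos H = (-0.0715)(0.3551) + (0.9974)(0.9348)(0.8969) = 0.8109.
Air mass m = 1/cos θ_z = 1/0.8109 = 1.233; τ^m = 0.74^1.233 = 0.6899.
Surface direct beam = 1360 × 0.8109 × 0.6899 = 760.84 W/m².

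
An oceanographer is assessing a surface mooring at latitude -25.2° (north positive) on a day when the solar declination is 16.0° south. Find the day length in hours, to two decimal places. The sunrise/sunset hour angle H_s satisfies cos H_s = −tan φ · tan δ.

−tan φ tan δ = −(-0.4706)(-0.2867) = -0.1349; H_s = arccos(-0.1349) = 97.75°.
Day length = 2 H_s / 15° h⁻¹ = 195.50° / 15 = 13.033 h.

13.03 hours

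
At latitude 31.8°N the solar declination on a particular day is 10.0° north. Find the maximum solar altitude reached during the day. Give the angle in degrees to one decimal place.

68.2°

At local solar noon the hour angle is zero, so the elevation is 90° − |φ − δ| = 90° − |31.8° − (10.0°)| = 90° − 21.8° = 68.2°.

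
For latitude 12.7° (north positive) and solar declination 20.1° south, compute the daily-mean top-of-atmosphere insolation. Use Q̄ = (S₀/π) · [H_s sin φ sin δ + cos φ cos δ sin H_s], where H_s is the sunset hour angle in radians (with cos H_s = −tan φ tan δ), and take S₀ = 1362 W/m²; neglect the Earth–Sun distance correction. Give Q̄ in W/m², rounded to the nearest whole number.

The sunset hour angle satisfies cos H_s = −tan φ tan δ = 0.0825, giving H_s = 85.27°. In radians, H_s = 1.4882.
H_s sin φ sin δ = 1.4882 × 0.2198 × -0.3437 = -0.1124.
cos φ cos δ sin H_s = 0.9755 × 0.9391 × 0.9966 = 0.9130.
Q̄ = (1362/π) × (-0.1124 + 0.9130) = 433.54 × 0.8006 = 347.09 W/m².

347 W/m²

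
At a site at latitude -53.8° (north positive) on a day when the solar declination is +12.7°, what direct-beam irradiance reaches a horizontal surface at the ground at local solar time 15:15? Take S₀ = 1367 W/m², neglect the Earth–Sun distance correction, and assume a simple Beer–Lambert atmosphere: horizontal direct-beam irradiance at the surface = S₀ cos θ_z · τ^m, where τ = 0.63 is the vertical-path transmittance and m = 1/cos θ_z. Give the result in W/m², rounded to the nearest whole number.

28 W/m²

Hour angle H = 15° × (15.25 − 12) = 48.75°.
cos θ_z = sin(-53.8°) sin(12.7°) + cos(-53.8°) cos(12.7°) cos(48.75°) = -0.1774 + 0.3799 = 0.2025.
Air mass m = 1/cos θ_z = 1/0.2025 = 4.938; τ^m = 0.63^4.938 = 0.1021.
Surface direct beam = 1367 × 0.2025 × 0.1021 = 28.26 W/m².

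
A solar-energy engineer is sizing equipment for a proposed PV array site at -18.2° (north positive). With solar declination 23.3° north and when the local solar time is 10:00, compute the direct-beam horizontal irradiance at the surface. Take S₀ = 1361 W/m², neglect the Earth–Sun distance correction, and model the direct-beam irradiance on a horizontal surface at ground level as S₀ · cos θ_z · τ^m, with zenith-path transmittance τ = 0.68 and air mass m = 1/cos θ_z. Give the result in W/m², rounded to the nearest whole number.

Hour angle H = 15° × (10 − 12) = -30.00°.
cos θ_z = sin(-18.2°) sin(23.3°) + cos(-18.2°) cos(23.3°) cos(-30.00°) = -0.1235 + 0.7556 = 0.6321.
Air mass m = 1/cos θ_z = 1/0.6321 = 1.582; τ^m = 0.68^1.582 = 0.5433.
Surface direct beam = 1361 × 0.6321 × 0.5433 = 467.39 W/m².

467 W/m²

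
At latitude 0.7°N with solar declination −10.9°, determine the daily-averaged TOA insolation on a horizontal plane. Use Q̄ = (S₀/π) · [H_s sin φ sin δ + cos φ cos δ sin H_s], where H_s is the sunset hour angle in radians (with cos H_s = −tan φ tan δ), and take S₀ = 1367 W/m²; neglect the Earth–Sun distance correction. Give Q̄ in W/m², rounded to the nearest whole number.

426 W/m²

−tan φ tan δ = −(0.0122)(-0.1926) = 0.0023; H_s = arccos(0.0023) = 89.87°. In radians, H_s = 1.5685.
H_s sin φ sin δ = 1.5685 × 0.0122 × -0.1891 = -0.0036.
cos φ cos δ sin H_s = 0.9999 × 0.9820 × 1.0000 = 0.9819.
Q̄ = (1367/π) × (-0.0036 + 0.9819) = 435.13 × 0.9783 = 425.69 W/m².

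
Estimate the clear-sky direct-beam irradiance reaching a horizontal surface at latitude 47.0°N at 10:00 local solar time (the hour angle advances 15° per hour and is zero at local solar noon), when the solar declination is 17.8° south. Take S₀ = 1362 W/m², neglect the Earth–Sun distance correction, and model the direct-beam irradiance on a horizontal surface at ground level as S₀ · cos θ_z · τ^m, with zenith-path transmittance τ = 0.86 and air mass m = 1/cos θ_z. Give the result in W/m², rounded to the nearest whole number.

Hour angle H = 15° × (10 − 12) = -30.00°.
cos θ_z = sin φ sin δ + cos φ cos δ cos H = (0.7314)(-0.3057) + (0.6820)(0.9521)(0.8660) = 0.3387.
Air mass m = 1/cos θ_z = 1/0.3387 = 2.952; τ^m = 0.86^2.952 = 0.6407.
Surface direct beam = 1362 × 0.3387 × 0.6407 = 295.56 W/m².

296 W/m²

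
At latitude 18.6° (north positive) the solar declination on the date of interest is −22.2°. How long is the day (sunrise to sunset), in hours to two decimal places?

−tan φ tan δ = −(0.3365)(-0.4081) = 0.1373; H_s = arccos(0.1373) = 82.11°.
Day length = 2 H_s / 15° h⁻¹ = 164.22° / 15 = 10.948 h.

10.95 hours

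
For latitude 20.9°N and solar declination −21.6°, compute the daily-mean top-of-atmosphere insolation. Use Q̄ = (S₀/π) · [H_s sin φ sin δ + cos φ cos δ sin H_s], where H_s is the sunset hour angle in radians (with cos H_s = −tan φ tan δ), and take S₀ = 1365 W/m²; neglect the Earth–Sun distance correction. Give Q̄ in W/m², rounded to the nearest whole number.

292 W/m²

cos H_s = −tan(20.9°) · tan(-21.6°) = 0.1512, so H_s = arccos(0.1512) = 81.30°. In radians, H_s = 1.4190.
H_s sin φ sin δ = 1.4190 × 0.3567 × -0.3681 = -0.1863.
cos φ cos δ sin H_s = 0.9342 × 0.9298 × 0.9885 = 0.8586.
Q̄ = (1365/π) × (-0.1863 + 0.8586) = 434.49 × 0.6723 = 292.11 W/m².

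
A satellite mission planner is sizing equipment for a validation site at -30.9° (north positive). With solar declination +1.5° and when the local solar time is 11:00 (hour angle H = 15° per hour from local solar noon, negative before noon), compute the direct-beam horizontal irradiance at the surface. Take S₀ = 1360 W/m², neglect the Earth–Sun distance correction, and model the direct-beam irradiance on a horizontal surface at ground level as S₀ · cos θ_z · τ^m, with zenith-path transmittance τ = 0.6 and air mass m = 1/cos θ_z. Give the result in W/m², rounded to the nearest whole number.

592 W/m²

Hour angle H = 15° × (11 − 12) = -15.00°.
With φ = -30.9°, δ = 1.5°, H = -15.00°: sin φ sin δ = -0.0134, cos φ cos δ cos H = 0.8285, so cos θ_z = 0.8151.
Air mass m = 1/cos θ_z = 1/0.8151 = 1.227; τ^m = 0.6^1.227 = 0.5343.
Surface direct beam = 1360 × 0.8151 × 0.5343 = 592.29 W/m².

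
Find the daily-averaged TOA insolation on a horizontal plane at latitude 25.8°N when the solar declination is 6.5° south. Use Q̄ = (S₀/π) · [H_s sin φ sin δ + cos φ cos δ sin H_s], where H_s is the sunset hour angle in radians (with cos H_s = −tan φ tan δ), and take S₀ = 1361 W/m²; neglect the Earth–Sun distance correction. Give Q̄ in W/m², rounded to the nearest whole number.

The sunset hour angle satisfies cos H_s = −tan φ tan δ = 0.0551, giving H_s = 86.84°. In radians, H_s = 1.5156.
H_s sin φ sin δ = 1.5156 × 0.4352 × -0.1132 = -0.0747.
cos φ cos δ sin H_s = 0.9003 × 0.9936 × 0.9985 = 0.8932.
Q̄ = (1361/π) × (-0.0747 + 0.8932) = 433.22 × 0.8185 = 354.59 W/m².

355 W/m²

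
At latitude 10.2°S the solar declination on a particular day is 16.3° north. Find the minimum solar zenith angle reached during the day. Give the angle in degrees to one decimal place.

26.5°

At local solar noon the hour angle is zero, so the zenith angle is |φ − δ| = |-10.2° − (16.3°)| = 26.5°.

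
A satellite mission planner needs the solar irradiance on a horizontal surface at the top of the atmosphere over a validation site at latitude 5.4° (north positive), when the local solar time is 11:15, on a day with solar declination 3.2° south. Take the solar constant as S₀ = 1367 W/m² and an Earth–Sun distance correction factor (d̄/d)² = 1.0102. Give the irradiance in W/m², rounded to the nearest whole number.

1339 W/m²

Hour angle H = 15° × (11.25 − 12) = -11.25°.
cos θ_z = sin φ sin δ + cos φ cos δ cos H = (0.0941)(-0.0558) + (0.9956)(0.9984)(0.9808) = 0.9697.
Top-of-atmosphere irradiance = S₀ (d̄/d)² cos θ_z = 1367 × 1.0102 × 0.9697 = 1339.10 W/m².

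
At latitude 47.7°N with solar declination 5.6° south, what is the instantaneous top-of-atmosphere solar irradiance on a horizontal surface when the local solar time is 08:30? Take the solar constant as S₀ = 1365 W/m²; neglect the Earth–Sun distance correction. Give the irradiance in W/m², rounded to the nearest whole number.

458 W/m²

Hour angle H = 15° × (8.5 − 12) = -52.50°.
cos θ_z = sin φ sin δ + cos φ cos δ cos H = (0.7396)(-0.0976) + (0.6730)(0.9952)(0.6088) = 0.3356.
Top-of-atmosphere irradiance = S₀ cos θ_z = 1365 × 0.3356 = 458.09 W/m².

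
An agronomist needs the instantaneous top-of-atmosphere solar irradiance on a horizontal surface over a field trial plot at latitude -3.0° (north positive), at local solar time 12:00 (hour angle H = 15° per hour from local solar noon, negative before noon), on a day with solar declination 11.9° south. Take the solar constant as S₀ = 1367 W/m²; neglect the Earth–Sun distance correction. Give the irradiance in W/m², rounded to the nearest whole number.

Hour angle H = 15° × (12 − 12) = 0.00°.
cos θ_z = sin(-3.0°) sin(-11.9°) + cos(-3.0°) cos(-11.9°) cos(0.00°) = 0.0108 + 0.9772 = 0.9880.
Top-of-atmosphere irradiance = S₀ cos θ_z = 1367 × 0.9880 = 1350.60 W/m².

1351 W/m²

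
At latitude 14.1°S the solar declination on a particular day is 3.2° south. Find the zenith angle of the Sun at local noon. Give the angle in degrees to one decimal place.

10.9°

At local solar noon the hour angle is zero, so the zenith angle is |φ − δ| = |-14.1° − (-3.2°)| = 10.9°.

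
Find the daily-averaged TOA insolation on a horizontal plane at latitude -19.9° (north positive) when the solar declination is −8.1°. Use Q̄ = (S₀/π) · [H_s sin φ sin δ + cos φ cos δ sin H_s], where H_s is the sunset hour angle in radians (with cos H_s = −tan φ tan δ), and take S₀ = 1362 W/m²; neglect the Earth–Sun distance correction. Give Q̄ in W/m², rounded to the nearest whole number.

cos H_s = −tan(-19.9°) · tan(-8.1°) = -0.0515, so H_s = arccos(-0.0515) = 92.95°. In radians, H_s = 1.6223.
H_s sin φ sin δ = 1.6223 × -0.3404 × -0.1409 = 0.0778.
cos φ cos δ sin H_s = 0.9403 × 0.9900 × 0.9987 = 0.9297.
Q̄ = (1362/π) × (0.0778 + 0.9297) = 433.54 × 1.0075 = 436.79 W/m².

437 W/m²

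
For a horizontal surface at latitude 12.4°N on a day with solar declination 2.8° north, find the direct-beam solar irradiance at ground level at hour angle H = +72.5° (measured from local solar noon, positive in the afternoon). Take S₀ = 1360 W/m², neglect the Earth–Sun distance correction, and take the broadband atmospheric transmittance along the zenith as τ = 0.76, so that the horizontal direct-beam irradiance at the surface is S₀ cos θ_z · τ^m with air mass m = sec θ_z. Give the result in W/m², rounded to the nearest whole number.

167 W/m²

cos θ_z = sin(12.4°) sin(2.8°) + cos(12.4°) cos(2.8°) cos(72.50°) = 0.0105 + 0.2933 = 0.3038.
Air mass m = 1/cos θ_z = 1/0.3038 = 3.292; τ^m = 0.76^3.292 = 0.4052.
Surface direct beam = 1360 × 0.3038 × 0.4052 = 167.42 W/m².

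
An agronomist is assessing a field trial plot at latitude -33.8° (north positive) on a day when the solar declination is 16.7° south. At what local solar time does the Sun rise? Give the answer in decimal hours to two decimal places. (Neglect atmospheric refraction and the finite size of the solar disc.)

The sunset hour angle satisfies cos H_s = −tan φ tan δ = -0.2008, giving H_s = 101.58°.
Sunrise is at 12 − H_s/15 = 12 − 6.772 = 5.228 h local solar time.

5.23 h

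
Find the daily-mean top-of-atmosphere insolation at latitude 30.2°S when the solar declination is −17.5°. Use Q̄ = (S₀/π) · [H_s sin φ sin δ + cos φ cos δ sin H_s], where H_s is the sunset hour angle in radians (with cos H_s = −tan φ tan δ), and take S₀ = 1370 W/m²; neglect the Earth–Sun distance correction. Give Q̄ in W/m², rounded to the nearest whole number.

469 W/m²

The sunset hour angle satisfies cos H_s = −tan φ tan δ = -0.1835, giving H_s = 100.57°. In radians, H_s = 1.7553.
H_s sin φ sin δ = 1.7553 × -0.5030 × -0.3007 = 0.2655.
cos φ cos δ sin H_s = 0.8643 × 0.9537 × 0.9830 = 0.8103.
Q̄ = (1370/π) × (0.2655 + 0.8103) = 436.08 × 1.0758 = 469.13 W/m².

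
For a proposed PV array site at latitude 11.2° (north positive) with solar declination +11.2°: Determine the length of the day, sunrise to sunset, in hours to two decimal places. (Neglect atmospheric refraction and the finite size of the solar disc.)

The sunset hour angle satisfies cos H_s = −tan φ tan δ = -0.0392, giving H_s = 92.25°.
Day length = 2 H_s / 15° h⁻¹ = 184.50° / 15 = 12.300 h.

12.30 hours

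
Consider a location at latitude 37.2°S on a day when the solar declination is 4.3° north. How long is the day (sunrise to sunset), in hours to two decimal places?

11.56 hours

cos H_s = −tan(-37.2°) · tan(4.3°) = 0.0571, so H_s = arccos(0.0571) = 86.73°.
Day length = 2 H_s / 15° h⁻¹ = 173.46° / 15 = 11.564 h.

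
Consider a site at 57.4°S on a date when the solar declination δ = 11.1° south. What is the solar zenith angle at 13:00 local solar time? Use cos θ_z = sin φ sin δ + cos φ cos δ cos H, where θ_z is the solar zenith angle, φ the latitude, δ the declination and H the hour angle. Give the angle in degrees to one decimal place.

47.7°

Hour angle H = 15° × (13 − 12) = 15.00°.
cos θ_z = sin φ sin δ + cos φ cos δ cos H = (-0.8425)(-0.1925) + (0.5388)(0.9813)(0.9659) = 0.6729.
θ_z = arccos(0.6729) = 47.71°.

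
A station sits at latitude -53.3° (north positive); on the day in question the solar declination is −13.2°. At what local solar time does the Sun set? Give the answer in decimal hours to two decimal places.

19.22 h

The sunset hour angle satisfies cos H_s = −tan φ tan δ = -0.3147, giving H_s = 108.34°.
Sunset is at 12 + H_s/15 = 12 + 7.223 = 19.223 h local solar time.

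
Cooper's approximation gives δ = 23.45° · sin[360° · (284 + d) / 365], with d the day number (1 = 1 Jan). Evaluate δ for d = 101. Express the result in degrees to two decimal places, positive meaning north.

360 × (284 + 101) / 365 = 379.726°; sin(379.726°) = 0.3375.
δ = 23.45 × 0.3375 = 7.914° ≈ +7.91°.

+7.91°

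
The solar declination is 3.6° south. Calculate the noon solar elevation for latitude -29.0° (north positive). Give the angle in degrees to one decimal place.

64.6°

At local solar noon the hour angle is zero, so the elevation is 90° − |φ − δ| = 90° − |-29.0° − (-3.6°)| = 90° − 25.4° = 64.6°.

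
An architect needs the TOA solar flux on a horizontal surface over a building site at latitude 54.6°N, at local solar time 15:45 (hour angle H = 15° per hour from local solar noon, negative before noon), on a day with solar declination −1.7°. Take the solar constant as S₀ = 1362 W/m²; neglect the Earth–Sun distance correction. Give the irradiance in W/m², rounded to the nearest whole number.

405 W/m²

Hour angle H = 15° × (15.75 − 12) = 56.25°.
cos θ_z = sin(54.6°) sin(-1.7°) + cos(54.6°) cos(-1.7°) cos(56.25°) = -0.0242 + 0.3217 = 0.2975.
Top-of-atmosphere irradiance = S₀ cos θ_z = 1362 × 0.2975 = 405.19 W/m².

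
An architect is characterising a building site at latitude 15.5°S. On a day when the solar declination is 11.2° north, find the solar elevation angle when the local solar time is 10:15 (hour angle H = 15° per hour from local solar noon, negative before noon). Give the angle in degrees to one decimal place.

Hour angle H = 15° × (10.25 − 12) = -26.25°.
cos θ_z = sin(-15.5°) sin(11.2°) + cos(-15.5°) cos(11.2°) cos(-26.25°) = -0.0519 + 0.8478 = 0.7959.
θ_z = arccos(0.7959) = 37.26°, so the elevation is 90° − 37.26° = 52.74°.

52.7°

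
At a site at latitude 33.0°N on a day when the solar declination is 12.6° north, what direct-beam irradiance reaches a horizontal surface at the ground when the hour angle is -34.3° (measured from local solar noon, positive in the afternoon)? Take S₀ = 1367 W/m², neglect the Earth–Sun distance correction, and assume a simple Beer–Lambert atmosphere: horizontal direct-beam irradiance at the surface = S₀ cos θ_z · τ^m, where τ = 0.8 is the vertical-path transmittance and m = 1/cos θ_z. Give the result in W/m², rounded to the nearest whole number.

821 W/m²

cos θ_z = sin(33.0°) sin(12.6°) + cos(33.0°) cos(12.6°) cos(-34.30°) = 0.1188 + 0.6761 = 0.7949.
Air mass m = 1/cos θ_z = 1/0.7949 = 1.258; τ^m = 0.8^1.258 = 0.7552.
Surface direct beam = 1367 × 0.7949 × 0.7552 = 820.62 W/m².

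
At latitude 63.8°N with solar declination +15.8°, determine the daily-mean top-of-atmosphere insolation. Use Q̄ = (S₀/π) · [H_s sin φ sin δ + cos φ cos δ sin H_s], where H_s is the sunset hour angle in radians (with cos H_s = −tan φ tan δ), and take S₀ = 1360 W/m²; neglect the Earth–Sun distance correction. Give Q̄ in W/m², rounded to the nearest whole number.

The sunset hour angle satisfies cos H_s = −tan φ tan δ = -0.5751, giving H_s = 125.11°. In radians, H_s = 2.1836.
H_s sin φ sin δ = 2.1836 × 0.8973 × 0.2723 = 0.5335.
cos φ cos δ sin H_s = 0.4415 × 0.9622 × 0.8180 = 0.3475.
Q̄ = (1360/π) × (0.5335 + 0.3475) = 432.90 × 0.8810 = 381.38 W/m².

381 W/m²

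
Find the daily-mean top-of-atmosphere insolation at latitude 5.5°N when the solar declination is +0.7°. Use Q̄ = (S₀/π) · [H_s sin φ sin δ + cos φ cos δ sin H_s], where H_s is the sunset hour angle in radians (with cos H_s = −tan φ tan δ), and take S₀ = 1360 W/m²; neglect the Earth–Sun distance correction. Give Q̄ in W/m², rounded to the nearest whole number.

432 W/m²

cos H_s = −tan(5.5°) · tan(0.7°) = -0.0012, so H_s = arccos(-0.0012) = 90.07°. In radians, H_s = 1.5720.
H_s sin φ sin δ = 1.5720 × 0.0958 × 0.0122 = 0.0018.
cos φ cos δ sin H_s = 0.9954 × 0.9999 × 1.0000 = 0.9953.
Q̄ = (1360/π) × (0.0018 + 0.9953) = 432.90 × 0.9971 = 431.64 W/m².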